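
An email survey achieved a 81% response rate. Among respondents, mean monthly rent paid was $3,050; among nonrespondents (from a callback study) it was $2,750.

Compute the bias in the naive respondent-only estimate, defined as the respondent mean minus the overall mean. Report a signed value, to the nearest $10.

+$60

Nonresponse fraction = 1 − 0.81 = 0.19.
Bias = (nonresponse fraction) × (respondent mean − nonrespondent mean)
     = 0.19 × (3050 − 2750) = 0.19 × 300 = 57.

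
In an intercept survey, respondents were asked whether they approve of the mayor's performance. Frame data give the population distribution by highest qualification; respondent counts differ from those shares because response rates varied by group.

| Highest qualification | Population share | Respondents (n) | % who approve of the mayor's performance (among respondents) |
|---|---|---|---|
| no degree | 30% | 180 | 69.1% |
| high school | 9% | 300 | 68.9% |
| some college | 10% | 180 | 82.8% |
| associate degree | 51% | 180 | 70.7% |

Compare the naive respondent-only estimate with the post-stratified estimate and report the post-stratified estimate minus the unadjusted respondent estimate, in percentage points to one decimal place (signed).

-1.0 percentage points

Naive respondent-only estimate (weights = respondent counts):
  (180/840)×69.1 + (300/840)×68.9 + (180/840)×82.8 + (180/840)×70.7 = 72.3071%
Post-stratifying to population shares instead:
  0.3×69.1 + 0.09×68.9 + 0.1×82.8 + 0.51×70.7 = 71.268%
Difference = 71.268 − 72.3071 = -1.0391 pp.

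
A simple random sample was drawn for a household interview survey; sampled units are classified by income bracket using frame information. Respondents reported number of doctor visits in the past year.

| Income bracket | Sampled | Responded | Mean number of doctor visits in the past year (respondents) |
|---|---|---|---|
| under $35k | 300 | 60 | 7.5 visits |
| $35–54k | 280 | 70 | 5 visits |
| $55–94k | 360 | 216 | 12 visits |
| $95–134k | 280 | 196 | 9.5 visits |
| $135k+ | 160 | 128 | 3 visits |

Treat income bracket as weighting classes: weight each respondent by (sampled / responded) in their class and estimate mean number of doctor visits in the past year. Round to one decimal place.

Class response rates: under $35k 60/300 = 20%, $35–54k 70/280 = 25%, $55–94k 216/360 = 60%, $95–134k 196/280 = 70%, $135k+ 128/160 = 80%.
Weighting each respondent by the inverse class response rate inflates each class back to its sampled size, so the class weight is n_sampled:
  under $35k: 300 × 7.5 = 2250
  $35–54k: 280 × 5 = 1400
  $55–94k: 360 × 12 = 4320
  $95–134k: 280 × 9.5 = 2660
  $135k+: 160 × 3 = 480
Adjusted estimate = 11,110 / 1,380 = 8.05072 → 8.1.

8.1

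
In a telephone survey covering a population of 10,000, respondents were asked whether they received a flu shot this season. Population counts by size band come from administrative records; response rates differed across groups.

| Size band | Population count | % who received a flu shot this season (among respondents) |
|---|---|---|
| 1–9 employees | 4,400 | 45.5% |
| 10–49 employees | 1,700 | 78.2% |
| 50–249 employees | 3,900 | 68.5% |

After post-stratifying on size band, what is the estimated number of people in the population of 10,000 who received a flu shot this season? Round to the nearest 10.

Apply each group's respondent rate to its population count:
  1–9 employees: 4,400 × 45.5% = 2002
  10–49 employees: 1,700 × 78.2% = 1329.4
  50–249 employees: 3,900 × 68.5% = 2671.5
Estimated total = 6002.9 → 6,000.

6,000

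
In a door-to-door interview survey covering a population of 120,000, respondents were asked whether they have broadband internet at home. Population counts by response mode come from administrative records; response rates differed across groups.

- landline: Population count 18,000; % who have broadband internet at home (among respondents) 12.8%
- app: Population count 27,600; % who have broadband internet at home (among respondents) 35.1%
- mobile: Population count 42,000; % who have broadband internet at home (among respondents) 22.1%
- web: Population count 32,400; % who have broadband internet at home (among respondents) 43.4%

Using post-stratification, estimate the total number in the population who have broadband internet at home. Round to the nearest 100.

Each cell contributes its population count × the respondent rate:
  landline: 18,000 × 12.8% = 2304
  app: 27,600 × 35.1% = 9687.6
  mobile: 42,000 × 22.1% = 9282
  web: 32,400 × 43.4% = 14061.6
Estimated total = 35335.2 → 35,300.

35,300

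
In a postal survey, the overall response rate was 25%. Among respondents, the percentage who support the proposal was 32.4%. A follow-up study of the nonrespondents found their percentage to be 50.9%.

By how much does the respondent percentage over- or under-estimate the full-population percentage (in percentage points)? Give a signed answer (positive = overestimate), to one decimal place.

Nonresponse fraction = 1 − 0.25 = 0.75.
Bias = (nonresponse fraction) × (respondent percentage − nonrespondent percentage)
     = 0.75 × (32.4 − 50.9) = 0.75 × -18.5 = -13.875.

-13.9 percentage points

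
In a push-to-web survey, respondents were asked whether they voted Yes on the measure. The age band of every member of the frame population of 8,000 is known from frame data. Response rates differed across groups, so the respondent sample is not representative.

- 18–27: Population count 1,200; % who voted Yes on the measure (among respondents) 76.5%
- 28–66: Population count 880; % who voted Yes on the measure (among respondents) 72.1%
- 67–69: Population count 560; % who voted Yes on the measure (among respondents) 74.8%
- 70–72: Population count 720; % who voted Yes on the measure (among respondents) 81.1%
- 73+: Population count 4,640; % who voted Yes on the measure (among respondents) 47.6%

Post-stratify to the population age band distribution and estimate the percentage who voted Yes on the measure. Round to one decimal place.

59.5%

Weight each group's respondent value by its population share:
  18–27: (1,200/8,000) × 76.5 = 11.475
  28–66: (880/8,000) × 72.1 = 7.931
  67–69: (560/8,000) × 74.8 = 5.236
  70–72: (720/8,000) × 81.1 = 7.299
  73+: (4,640/8,000) × 47.6 = 27.608
Post-stratified estimate = 59.549 → 59.5%.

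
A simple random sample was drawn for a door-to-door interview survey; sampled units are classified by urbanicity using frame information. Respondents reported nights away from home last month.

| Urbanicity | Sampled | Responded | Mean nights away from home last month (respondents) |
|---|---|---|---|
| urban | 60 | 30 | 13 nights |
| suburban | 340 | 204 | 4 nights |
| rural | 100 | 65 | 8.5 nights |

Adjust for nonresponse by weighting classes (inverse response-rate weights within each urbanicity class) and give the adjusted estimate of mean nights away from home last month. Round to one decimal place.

Response rates by class: urban 30/60 = 50%, suburban 204/340 = 60%, rural 65/100 = 65%.
Each respondent's weight = sampled/responded in their class; summing within a class gives n_sampled, so:
  urban: 60 × 13 = 780
  suburban: 340 × 4 = 1360
  rural: 100 × 8.5 = 850
Adjusted estimate = 2990 / 500 = 5.98 → 6.0.

6.0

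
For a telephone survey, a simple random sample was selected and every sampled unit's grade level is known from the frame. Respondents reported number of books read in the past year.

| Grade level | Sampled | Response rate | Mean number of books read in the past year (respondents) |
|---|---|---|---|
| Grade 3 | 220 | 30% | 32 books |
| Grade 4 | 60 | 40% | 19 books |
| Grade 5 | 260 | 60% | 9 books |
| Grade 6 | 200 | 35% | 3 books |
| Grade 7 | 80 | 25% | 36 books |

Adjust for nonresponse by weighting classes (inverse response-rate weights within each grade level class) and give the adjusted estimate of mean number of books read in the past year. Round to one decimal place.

17.1

Inverse-response-rate weighting restores each class to its sampled count, so class totals weight by n_sampled:
  Grade 3: 220 × 32 = 7040
  Grade 4: 60 × 19 = 1140
  Grade 5: 260 × 9 = 2340
  Grade 6: 200 × 3 = 600
  Grade 7: 80 × 36 = 2880
Adjusted estimate = 14,000 / 820 = 17.0732 → 17.1.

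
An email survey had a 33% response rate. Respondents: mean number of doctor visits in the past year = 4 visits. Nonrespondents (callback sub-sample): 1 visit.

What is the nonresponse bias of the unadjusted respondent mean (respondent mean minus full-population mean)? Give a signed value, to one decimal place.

+2.0

Nonresponse fraction = 1 − 0.33 = 0.67.
Bias = (nonresponse fraction) × (respondent mean − nonrespondent mean)
     = 0.67 × (4 − 1) = 0.67 × 3 = 2.01.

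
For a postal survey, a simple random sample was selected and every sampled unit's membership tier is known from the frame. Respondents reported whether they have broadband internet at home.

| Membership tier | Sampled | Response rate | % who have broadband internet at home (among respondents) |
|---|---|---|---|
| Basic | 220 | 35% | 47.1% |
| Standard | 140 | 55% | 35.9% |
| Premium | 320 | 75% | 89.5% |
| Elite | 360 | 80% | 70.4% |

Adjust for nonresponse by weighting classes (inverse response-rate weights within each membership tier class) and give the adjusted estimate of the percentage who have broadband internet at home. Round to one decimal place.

Weighting each respondent by the inverse class response rate inflates each class back to its sampled size, so the class weight is n_sampled:
  Basic: 220 × 47.1 = 10,362
  Standard: 140 × 35.9 = 5026
  Premium: 320 × 89.5 = 28,640
  Elite: 360 × 70.4 = 25344
Adjusted estimate = 69,372 / 1,040 = 66.7038 → 66.7%.

66.7%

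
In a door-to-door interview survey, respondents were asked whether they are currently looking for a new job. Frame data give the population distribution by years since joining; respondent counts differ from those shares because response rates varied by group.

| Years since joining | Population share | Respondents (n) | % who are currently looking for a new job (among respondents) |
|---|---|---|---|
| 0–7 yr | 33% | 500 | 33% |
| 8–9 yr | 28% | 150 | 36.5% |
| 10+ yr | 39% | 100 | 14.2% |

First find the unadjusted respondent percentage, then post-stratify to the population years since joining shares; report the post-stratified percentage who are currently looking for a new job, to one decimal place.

Unadjusted (pooled respondent) estimate weights by respondent counts:
  (500/750)×33 + (150/750)×36.5 + (100/750)×14.2 = 31.1933%
Post-stratified estimate weights by population shares:
  0.33×33 + 0.28×36.5 + 0.39×14.2 = 26.648%

26.6%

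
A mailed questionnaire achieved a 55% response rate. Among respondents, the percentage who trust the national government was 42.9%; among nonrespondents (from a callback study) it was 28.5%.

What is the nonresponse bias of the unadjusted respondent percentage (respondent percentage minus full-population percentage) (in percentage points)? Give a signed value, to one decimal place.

+6.5 percentage points

Nonresponse fraction = 1 − 0.55 = 0.45.
Bias = (nonresponse fraction) × (respondent percentage − nonrespondent percentage)
     = 0.45 × (42.9 − 28.5) = 0.45 × 14.4 = 6.48.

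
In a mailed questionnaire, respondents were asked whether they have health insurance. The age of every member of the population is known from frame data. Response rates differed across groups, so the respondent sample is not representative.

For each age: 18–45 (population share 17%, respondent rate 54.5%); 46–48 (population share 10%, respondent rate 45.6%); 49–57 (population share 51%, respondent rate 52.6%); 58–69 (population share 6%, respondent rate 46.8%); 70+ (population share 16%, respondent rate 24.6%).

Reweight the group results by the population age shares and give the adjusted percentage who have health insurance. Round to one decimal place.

47.4%

Each cell contributes population-share × respondent value:
  18–45: 0.17 × 54.5 = 9.265
  46–48: 0.1 × 45.6 = 4.56
  49–57: 0.51 × 52.6 = 26.826
  58–69: 0.06 × 46.8 = 2.808
  70+: 0.16 × 24.6 = 3.936
Post-stratified estimate = 47.395 → 47.4%.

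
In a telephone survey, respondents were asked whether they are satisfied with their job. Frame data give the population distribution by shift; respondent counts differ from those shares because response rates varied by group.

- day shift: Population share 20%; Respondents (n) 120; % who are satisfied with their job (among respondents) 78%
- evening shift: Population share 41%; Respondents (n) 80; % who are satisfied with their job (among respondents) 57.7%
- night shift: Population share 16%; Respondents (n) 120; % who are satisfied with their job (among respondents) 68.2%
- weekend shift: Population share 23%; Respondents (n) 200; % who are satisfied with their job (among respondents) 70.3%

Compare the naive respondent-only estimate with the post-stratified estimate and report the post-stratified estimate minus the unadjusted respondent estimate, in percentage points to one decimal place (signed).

-3.3 percentage points

Naive respondent-only estimate (weights = respondent counts):
  (120/520)×78 + (80/520)×57.7 + (120/520)×68.2 + (200/520)×70.3 = 69.6538%
Post-stratified estimate weights by population shares:
  0.2×78 + 0.41×57.7 + 0.16×68.2 + 0.23×70.3 = 66.338%
Difference = 66.338 − 69.6538 = -3.3158 pp.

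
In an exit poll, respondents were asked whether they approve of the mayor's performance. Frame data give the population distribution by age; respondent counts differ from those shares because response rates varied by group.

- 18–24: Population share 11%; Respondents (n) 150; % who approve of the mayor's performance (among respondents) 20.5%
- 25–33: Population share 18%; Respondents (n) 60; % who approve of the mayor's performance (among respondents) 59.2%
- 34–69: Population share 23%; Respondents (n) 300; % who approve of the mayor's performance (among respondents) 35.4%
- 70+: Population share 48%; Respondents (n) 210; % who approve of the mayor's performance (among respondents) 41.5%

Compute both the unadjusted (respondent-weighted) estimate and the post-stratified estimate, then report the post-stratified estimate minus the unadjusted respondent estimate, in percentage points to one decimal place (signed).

+4.9 percentage points

Without adjustment, the pooled respondent share is:
  (150/720)×20.5 + (60/720)×59.2 + (300/720)×35.4 + (210/720)×41.5 = 36.0583%
Post-stratified estimate weights by population shares:
  0.11×20.5 + 0.18×59.2 + 0.23×35.4 + 0.48×41.5 = 40.973%
Difference = 40.973 − 36.0583 = 4.9147 pp.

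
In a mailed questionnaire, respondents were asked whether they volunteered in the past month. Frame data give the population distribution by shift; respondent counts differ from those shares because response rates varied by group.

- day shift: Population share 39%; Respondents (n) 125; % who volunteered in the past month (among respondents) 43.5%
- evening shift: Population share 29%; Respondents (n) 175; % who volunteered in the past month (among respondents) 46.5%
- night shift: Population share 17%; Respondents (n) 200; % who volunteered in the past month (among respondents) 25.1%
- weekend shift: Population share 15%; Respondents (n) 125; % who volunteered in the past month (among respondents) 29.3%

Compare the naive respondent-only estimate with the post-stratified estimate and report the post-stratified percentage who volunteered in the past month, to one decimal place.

Naive respondent-only estimate (weights = respondent counts):
  (125/625)×43.5 + (175/625)×46.5 + (200/625)×25.1 + (125/625)×29.3 = 35.612%
Post-stratified estimate weights by population shares:
  0.39×43.5 + 0.29×46.5 + 0.17×25.1 + 0.15×29.3 = 39.112%

39.1%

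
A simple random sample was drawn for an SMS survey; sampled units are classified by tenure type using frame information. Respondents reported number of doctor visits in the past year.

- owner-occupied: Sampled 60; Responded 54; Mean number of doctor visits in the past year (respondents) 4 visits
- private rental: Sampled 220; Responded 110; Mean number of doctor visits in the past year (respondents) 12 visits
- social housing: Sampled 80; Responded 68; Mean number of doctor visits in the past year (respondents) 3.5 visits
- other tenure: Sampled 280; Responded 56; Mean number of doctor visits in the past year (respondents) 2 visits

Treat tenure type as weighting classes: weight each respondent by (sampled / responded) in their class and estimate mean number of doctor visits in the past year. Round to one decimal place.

5.8

Class response rates: owner-occupied 54/60 = 90%, private rental 110/220 = 50%, social housing 68/80 = 85%, other tenure 56/280 = 20%.
Inverse-response-rate weighting restores each class to its sampled count, so class totals weight by n_sampled:
  owner-occupied: 60 × 4 = 240
  private rental: 220 × 12 = 2640
  social housing: 80 × 3.5 = 280
  other tenure: 280 × 2 = 560
Adjusted estimate = 3720 / 640 = 5.8125 → 5.8.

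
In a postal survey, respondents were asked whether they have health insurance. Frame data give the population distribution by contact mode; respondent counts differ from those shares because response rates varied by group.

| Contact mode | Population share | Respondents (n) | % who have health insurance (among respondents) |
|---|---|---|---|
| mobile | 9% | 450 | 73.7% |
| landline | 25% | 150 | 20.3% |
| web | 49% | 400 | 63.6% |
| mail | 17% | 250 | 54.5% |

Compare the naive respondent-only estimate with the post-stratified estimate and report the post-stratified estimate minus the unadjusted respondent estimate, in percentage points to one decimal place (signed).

-8.1 percentage points

Without adjustment, the pooled respondent share is:
  (450/1250)×73.7 + (150/1250)×20.3 + (400/1250)×63.6 + (250/1250)×54.5 = 60.22%
Post-stratified estimate weights by population shares:
  0.09×73.7 + 0.25×20.3 + 0.49×63.6 + 0.17×54.5 = 52.137%
Difference = 52.137 − 60.22 = -8.083 pp.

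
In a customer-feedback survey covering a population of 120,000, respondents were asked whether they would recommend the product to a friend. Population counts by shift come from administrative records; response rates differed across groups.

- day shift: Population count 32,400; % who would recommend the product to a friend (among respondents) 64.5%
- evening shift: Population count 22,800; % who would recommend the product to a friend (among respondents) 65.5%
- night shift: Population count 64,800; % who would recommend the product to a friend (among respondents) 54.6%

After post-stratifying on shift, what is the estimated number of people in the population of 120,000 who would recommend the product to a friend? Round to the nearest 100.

71,200

Apply each group's respondent rate to its population count:
  day shift: 32,400 × 64.5% = 20,898
  evening shift: 22,800 × 65.5% = 14,934
  night shift: 64,800 × 54.6% = 35380.8
Estimated total = 71212.8 → 71,200.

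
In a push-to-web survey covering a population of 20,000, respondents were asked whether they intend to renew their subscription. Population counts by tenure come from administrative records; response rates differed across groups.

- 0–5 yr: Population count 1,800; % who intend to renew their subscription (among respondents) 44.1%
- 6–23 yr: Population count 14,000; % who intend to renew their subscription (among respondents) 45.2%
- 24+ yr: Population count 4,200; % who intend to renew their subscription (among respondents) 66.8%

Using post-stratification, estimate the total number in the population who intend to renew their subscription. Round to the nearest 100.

Each cell contributes its population count × the respondent rate:
  0–5 yr: 1,800 × 44.1% = 793.8
  6–23 yr: 14,000 × 45.2% = 6328
  24+ yr: 4,200 × 66.8% = 2805.6
Estimated total = 9927.4 → 9,900.

9,900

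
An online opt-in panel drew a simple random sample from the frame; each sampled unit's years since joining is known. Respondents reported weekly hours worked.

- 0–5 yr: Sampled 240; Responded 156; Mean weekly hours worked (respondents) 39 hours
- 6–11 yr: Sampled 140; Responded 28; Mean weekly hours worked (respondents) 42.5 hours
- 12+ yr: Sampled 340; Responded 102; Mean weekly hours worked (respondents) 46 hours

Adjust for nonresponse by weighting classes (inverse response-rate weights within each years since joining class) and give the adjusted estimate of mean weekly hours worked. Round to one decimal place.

Class response rates: 0–5 yr 156/240 = 65%, 6–11 yr 28/140 = 20%, 12+ yr 102/340 = 30%.
With weight = n_sampled/n_responded per class, the weighted class total is n_sampled:
  0–5 yr: 240 × 39 = 9360
  6–11 yr: 140 × 42.5 = 5950
  12+ yr: 340 × 46 = 15,640
Adjusted estimate = 30,950 / 720 = 42.9861 → 43.0.

43.0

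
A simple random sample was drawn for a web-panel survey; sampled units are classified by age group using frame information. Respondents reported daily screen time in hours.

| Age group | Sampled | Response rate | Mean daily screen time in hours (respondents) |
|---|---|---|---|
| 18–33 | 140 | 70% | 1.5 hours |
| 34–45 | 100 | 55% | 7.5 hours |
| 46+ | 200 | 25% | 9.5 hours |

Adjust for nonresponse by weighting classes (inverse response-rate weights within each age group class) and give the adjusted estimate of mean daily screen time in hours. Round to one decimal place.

6.5

With weight = n_sampled/n_responded per class, the weighted class total is n_sampled:
  18–33: 140 × 1.5 = 210
  34–45: 100 × 7.5 = 750
  46+: 200 × 9.5 = 1900
Adjusted estimate = 2860 / 440 = 6.5 → 6.5.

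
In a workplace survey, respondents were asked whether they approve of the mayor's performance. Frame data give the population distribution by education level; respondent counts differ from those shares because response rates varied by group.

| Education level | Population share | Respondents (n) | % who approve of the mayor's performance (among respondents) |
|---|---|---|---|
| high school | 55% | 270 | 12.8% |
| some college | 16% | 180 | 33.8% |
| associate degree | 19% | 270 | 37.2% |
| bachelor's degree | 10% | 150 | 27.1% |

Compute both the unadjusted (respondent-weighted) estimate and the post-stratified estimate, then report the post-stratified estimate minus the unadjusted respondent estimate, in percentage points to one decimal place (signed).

-5.0 percentage points

Unadjusted (pooled respondent) estimate weights by respondent counts:
  (270/870)×12.8 + (180/870)×33.8 + (270/870)×37.2 + (150/870)×27.1 = 27.1828%
Reweighting by population education level shares:
  0.55×12.8 + 0.16×33.8 + 0.19×37.2 + 0.1×27.1 = 22.226%
Difference = 22.226 − 27.1828 = -4.9568 pp.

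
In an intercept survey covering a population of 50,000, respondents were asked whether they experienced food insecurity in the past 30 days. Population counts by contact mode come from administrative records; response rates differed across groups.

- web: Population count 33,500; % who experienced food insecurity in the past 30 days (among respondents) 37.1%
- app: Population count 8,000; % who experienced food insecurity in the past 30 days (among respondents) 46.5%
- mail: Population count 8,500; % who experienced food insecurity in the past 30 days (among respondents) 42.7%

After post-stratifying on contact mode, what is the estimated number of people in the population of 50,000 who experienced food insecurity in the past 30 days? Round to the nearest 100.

Each cell contributes its population count × the respondent rate:
  web: 33,500 × 37.1% = 12428.5
  app: 8,000 × 46.5% = 3720
  mail: 8,500 × 42.7% = 3629.5
Estimated total = 19,778 → 19,800.

19,800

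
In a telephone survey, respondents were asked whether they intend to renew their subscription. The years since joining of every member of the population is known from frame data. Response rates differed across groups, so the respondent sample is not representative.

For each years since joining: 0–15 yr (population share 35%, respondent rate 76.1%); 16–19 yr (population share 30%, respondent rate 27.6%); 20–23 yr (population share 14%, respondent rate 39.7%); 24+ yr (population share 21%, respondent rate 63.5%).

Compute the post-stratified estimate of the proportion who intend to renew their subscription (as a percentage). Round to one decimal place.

Post-stratification weights by population share, not respondent share:
  0–15 yr: 0.35 × 76.1 = 26.635
  16–19 yr: 0.3 × 27.6 = 8.28
  20–23 yr: 0.14 × 39.7 = 5.558
  24+ yr: 0.21 × 63.5 = 13.335
Post-stratified estimate = 53.808 → 53.8%.

53.8%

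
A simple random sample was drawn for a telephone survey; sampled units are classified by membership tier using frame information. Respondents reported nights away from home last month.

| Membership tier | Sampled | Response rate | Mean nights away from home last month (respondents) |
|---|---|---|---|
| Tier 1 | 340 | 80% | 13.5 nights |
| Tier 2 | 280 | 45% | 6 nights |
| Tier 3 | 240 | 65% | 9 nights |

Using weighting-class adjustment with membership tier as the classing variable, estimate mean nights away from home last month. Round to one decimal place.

Each respondent's weight = sampled/responded in their class; summing within a class gives n_sampled, so:
  Tier 1: 340 × 13.5 = 4590
  Tier 2: 280 × 6 = 1680
  Tier 3: 240 × 9 = 2160
Adjusted estimate = 8430 / 860 = 9.80233 → 9.8.

9.8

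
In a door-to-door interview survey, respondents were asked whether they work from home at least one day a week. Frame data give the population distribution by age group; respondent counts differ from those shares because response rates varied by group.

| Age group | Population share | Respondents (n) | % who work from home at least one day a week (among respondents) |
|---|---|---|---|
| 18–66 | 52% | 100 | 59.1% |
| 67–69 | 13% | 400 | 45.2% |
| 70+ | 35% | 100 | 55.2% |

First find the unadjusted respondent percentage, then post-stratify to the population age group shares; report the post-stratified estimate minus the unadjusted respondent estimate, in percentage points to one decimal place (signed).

+6.7 percentage points

Without adjustment, the pooled respondent share is:
  (100/600)×59.1 + (400/600)×45.2 + (100/600)×55.2 = 49.1833%
Post-stratifying to population shares instead:
  0.52×59.1 + 0.13×45.2 + 0.35×55.2 = 55.928%
Difference = 55.928 − 49.1833 = 6.7447 pp.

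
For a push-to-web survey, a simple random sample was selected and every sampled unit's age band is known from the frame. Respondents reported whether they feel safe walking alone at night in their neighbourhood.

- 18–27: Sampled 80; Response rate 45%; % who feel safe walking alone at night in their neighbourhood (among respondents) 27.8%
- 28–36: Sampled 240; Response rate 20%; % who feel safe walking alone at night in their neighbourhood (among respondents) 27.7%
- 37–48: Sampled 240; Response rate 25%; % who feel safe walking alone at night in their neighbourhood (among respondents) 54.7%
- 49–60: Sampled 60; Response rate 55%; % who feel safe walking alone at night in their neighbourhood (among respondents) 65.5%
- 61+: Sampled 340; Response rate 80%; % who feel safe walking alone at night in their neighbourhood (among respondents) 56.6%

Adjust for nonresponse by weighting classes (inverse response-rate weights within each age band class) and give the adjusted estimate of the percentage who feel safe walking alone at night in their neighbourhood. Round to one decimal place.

Inverse-response-rate weighting restores each class to its sampled count, so class totals weight by n_sampled:
  18–27: 80 × 27.8 = 2224
  28–36: 240 × 27.7 = 6648
  37–48: 240 × 54.7 = 13,128
  49–60: 60 × 65.5 = 3930
  61+: 340 × 56.6 = 19,244
Adjusted estimate = 45,174 / 960 = 47.0562 → 47.1%.

47.1%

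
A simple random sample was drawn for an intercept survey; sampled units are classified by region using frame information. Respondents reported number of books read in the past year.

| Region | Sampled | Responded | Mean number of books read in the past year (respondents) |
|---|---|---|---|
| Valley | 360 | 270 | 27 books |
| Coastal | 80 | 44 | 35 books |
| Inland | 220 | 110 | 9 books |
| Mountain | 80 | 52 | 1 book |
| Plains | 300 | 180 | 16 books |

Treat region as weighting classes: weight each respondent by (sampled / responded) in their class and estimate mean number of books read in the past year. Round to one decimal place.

Class response rates: Valley 270/360 = 75%, Coastal 44/80 = 55%, Inland 110/220 = 50%, Mountain 52/80 = 65%, Plains 180/300 = 60%.
With weight = n_sampled/n_responded per class, the weighted class total is n_sampled:
  Valley: 360 × 27 = 9720
  Coastal: 80 × 35 = 2800
  Inland: 220 × 9 = 1980
  Mountain: 80 × 1 = 80
  Plains: 300 × 16 = 4800
Adjusted estimate = 19,380 / 1,040 = 18.6346 → 18.6.

18.6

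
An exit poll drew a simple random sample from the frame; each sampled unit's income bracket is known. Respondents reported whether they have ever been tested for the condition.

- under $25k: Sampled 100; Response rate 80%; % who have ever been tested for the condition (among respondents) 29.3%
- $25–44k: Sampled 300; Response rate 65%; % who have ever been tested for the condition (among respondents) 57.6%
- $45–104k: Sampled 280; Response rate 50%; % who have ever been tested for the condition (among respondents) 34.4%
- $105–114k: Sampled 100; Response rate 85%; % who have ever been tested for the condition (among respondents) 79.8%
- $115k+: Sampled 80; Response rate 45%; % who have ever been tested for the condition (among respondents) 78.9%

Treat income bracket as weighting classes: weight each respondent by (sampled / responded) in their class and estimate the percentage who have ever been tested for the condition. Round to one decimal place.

51.3%

Each respondent's weight = sampled/responded in their class; summing within a class gives n_sampled, so:
  under $25k: 100 × 29.3 = 2930
  $25–44k: 300 × 57.6 = 17,280
  $45–104k: 280 × 34.4 = 9632
  $105–114k: 100 × 79.8 = 7980
  $115k+: 80 × 78.9 = 6312
Adjusted estimate = 44,134 / 860 = 51.3186 → 51.3%.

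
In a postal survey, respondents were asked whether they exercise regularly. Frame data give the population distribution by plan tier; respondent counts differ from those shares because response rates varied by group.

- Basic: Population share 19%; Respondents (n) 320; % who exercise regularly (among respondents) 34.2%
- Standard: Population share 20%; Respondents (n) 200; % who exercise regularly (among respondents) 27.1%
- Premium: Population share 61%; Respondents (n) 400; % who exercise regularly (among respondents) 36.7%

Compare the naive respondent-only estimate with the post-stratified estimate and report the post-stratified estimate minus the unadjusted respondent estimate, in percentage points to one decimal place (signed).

+0.6 percentage points

Without adjustment, the pooled respondent share is:
  (320/920)×34.2 + (200/920)×27.1 + (400/920)×36.7 = 33.7435%
Post-stratified estimate weights by population shares:
  0.19×34.2 + 0.2×27.1 + 0.61×36.7 = 34.305%
Difference = 34.305 − 33.7435 = 0.5615 pp.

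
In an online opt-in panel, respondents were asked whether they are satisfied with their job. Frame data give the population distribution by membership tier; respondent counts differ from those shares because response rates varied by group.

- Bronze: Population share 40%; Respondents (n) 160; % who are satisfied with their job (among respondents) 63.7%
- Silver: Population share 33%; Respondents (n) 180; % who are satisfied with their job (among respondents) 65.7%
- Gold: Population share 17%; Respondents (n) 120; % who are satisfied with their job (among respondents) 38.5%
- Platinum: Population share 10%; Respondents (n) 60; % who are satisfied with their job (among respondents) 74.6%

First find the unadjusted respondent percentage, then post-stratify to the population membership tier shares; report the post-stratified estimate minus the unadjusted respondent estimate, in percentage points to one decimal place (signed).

+1.3 percentage points

Unadjusted (pooled respondent) estimate weights by respondent counts:
  (160/520)×63.7 + (180/520)×65.7 + (120/520)×38.5 + (60/520)×74.6 = 59.8346%
Reweighting by population membership tier shares:
  0.4×63.7 + 0.33×65.7 + 0.17×38.5 + 0.1×74.6 = 61.166%
Difference = 61.166 − 59.8346 = 1.3314 pp.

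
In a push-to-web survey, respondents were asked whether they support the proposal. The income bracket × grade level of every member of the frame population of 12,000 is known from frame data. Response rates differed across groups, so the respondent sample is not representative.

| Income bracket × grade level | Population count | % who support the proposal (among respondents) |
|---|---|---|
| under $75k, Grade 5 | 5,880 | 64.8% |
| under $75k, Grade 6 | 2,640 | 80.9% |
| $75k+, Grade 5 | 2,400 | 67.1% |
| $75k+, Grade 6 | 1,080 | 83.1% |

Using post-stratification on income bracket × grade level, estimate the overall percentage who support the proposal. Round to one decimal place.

70.4%

Weight each group's respondent value by its population share:
  under $75k, Grade 5: (5,880/12,000) × 64.8 = 31.752
  under $75k, Grade 6: (2,640/12,000) × 80.9 = 17.798
  $75k+, Grade 5: (2,400/12,000) × 67.1 = 13.42
  $75k+, Grade 6: (1,080/12,000) × 83.1 = 7.479
Post-stratified estimate = 70.449 → 70.4%.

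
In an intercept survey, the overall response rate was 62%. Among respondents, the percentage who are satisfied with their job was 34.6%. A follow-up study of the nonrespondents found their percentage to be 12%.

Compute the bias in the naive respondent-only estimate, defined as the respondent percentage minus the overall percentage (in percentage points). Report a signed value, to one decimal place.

+8.6 percentage points

Nonresponse fraction = 1 − 0.62 = 0.38.
Bias = (nonresponse fraction) × (respondent percentage − nonrespondent percentage)
     = 0.38 × (34.6 − 12) = 0.38 × 22.6 = 8.588.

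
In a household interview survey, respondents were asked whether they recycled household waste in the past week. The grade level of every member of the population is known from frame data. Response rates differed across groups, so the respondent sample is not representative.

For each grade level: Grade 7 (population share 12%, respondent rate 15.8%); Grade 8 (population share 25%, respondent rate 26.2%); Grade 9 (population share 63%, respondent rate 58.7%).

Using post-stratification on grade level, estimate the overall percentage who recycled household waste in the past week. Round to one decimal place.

Each cell contributes population-share × respondent value:
  Grade 7: 0.12 × 15.8 = 1.896
  Grade 8: 0.25 × 26.2 = 6.55
  Grade 9: 0.63 × 58.7 = 36.981
Post-stratified estimate = 45.427 → 45.4%.

45.4%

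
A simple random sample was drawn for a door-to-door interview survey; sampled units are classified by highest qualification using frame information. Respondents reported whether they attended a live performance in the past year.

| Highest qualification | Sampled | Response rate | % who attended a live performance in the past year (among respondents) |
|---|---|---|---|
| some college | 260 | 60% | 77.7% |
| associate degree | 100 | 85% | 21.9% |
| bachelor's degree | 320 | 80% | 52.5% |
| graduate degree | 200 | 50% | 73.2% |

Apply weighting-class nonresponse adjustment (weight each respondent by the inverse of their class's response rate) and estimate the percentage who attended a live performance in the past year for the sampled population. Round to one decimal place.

Inverse-response-rate weighting restores each class to its sampled count, so class totals weight by n_sampled:
  some college: 260 × 77.7 = 20,202
  associate degree: 100 × 21.9 = 2190
  bachelor's degree: 320 × 52.5 = 16,800
  graduate degree: 200 × 73.2 = 14,640
Adjusted estimate = 53,832 / 880 = 61.1727 → 61.2%.

61.2%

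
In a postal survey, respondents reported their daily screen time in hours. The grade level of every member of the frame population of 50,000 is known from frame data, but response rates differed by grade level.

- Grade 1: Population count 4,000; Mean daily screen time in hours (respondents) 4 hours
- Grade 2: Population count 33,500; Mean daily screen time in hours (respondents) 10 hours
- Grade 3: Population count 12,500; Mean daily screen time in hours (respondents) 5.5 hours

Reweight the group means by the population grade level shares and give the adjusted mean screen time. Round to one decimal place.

Reweight to the known grade level distribution:
  Grade 1: (4,000/50,000) × 4 = 0.32
  Grade 2: (33,500/50,000) × 10 = 6.7
  Grade 3: (12,500/50,000) × 5.5 = 1.375
Post-stratified estimate = 8.395 → 8.4.

8.4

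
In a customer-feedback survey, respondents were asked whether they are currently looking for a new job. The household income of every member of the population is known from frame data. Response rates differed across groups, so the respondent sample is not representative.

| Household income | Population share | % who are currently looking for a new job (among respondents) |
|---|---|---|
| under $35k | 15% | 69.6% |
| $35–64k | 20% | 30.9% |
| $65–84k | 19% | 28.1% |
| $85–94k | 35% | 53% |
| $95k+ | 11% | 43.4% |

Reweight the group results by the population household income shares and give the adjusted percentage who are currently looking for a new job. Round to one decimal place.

Weight each group's respondent value by its population share:
  under $35k: 0.15 × 69.6 = 10.44
  $35–64k: 0.2 × 30.9 = 6.18
  $65–84k: 0.19 × 28.1 = 5.339
  $85–94k: 0.35 × 53 = 18.55
  $95k+: 0.11 × 43.4 = 4.774
Post-stratified estimate = 45.283 → 45.3%.

45.3%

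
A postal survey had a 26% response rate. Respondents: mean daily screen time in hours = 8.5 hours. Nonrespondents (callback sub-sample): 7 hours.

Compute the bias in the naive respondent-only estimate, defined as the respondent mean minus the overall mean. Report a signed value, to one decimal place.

+1.1

Nonresponse fraction = 1 − 0.26 = 0.74.
Bias = (nonresponse fraction) × (respondent mean − nonrespondent mean)
     = 0.74 × (8.5 − 7) = 0.74 × 1.5 = 1.11.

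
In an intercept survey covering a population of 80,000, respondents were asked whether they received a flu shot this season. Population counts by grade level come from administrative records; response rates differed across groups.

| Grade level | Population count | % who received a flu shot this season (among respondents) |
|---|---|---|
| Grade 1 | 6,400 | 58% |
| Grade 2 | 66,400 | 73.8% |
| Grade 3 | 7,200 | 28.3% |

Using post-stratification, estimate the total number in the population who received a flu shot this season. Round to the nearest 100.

54,800

Each cell contributes its population count × the respondent rate:
  Grade 1: 6,400 × 58% = 3712
  Grade 2: 66,400 × 73.8% = 49003.2
  Grade 3: 7,200 × 28.3% = 2037.6
Estimated total = 54752.8 → 54,800.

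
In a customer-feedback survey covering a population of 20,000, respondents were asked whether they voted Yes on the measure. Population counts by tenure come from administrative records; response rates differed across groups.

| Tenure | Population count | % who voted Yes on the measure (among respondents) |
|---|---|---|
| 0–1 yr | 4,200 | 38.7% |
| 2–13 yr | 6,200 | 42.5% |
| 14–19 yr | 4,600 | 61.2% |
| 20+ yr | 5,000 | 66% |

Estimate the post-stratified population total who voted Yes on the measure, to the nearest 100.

10,400

Apply each group's respondent rate to its population count:
  0–1 yr: 4,200 × 38.7% = 1625.4
  2–13 yr: 6,200 × 42.5% = 2635
  14–19 yr: 4,600 × 61.2% = 2815.2
  20+ yr: 5,000 × 66% = 3300
Estimated total = 10375.6 → 10,400.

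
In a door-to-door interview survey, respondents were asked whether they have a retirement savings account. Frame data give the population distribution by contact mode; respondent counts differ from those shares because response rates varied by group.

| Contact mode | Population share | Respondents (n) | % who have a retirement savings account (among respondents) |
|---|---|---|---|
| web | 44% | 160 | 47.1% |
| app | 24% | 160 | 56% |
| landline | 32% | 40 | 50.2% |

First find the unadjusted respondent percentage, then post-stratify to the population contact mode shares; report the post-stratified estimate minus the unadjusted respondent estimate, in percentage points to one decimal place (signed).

Naive respondent-only estimate (weights = respondent counts):
  (160/360)×47.1 + (160/360)×56 + (40/360)×50.2 = 51.4%
Post-stratifying to population shares instead:
  0.44×47.1 + 0.24×56 + 0.32×50.2 = 50.228%
Difference = 50.228 − 51.4 = -1.172 pp.

-1.2 percentage points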